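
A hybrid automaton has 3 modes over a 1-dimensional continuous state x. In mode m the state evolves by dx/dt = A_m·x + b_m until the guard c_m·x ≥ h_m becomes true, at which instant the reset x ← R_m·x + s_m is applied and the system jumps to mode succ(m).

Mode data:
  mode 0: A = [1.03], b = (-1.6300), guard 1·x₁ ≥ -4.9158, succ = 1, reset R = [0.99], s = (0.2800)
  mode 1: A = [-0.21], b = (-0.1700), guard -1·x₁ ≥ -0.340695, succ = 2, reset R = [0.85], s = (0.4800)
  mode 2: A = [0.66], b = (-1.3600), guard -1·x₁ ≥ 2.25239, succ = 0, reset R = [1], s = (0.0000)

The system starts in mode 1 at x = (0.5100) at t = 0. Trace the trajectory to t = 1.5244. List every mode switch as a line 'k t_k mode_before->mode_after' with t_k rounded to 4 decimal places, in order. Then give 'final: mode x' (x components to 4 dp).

1 0.6539 1->2
final: 2 -0.2326

Mode 1: guard c·x = -0.3407 hit at Δt = 0.6539 (t = 0.6539), x⁻ = (0.3407) → reset → x⁺ = (0.7696), jump to mode 2
Mode 2: flow for 0.8705 to horizon, guard not reached → x = (-0.2326)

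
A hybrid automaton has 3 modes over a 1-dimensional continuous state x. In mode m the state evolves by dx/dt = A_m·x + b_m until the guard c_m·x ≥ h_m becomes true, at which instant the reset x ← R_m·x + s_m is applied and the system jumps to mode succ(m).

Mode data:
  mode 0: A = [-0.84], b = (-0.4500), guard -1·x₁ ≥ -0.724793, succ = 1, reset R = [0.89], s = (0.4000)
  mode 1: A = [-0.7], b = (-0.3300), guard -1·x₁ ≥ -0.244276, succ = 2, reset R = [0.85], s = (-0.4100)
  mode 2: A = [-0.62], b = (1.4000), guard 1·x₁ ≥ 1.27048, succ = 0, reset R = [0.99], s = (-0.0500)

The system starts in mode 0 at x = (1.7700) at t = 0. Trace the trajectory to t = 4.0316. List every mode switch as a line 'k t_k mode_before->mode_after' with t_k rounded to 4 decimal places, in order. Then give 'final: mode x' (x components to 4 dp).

Mode 0: guard c·x = -0.7248 hit at Δt = 0.7189 (t = 0.7189), x⁻ = (0.7248) → reset → x⁺ = (1.0451), jump to mode 1
Mode 1: guard c·x = -0.2443 hit at Δt = 1.0727 (t = 1.7916), x⁻ = (0.2443) → reset → x⁺ = (-0.2024), jump to mode 2
Mode 2: guard c·x = 1.2705 hit at Δt = 1.4723 (t = 3.2639), x⁻ = (1.2705) → reset → x⁺ = (1.2078), jump to mode 0
Mode 0: guard c·x = -0.7248 hit at Δt = 0.3862 (t = 3.6501), x⁻ = (0.7248) → reset → x⁺ = (1.0451), jump to mode 1
Mode 1: flow for 0.3815 to horizon, guard not reached → x = (0.6896)

1 0.7189 0->1
2 1.7916 1->2
3 3.2639 2->0
4 3.6501 0->1
final: 1 0.6896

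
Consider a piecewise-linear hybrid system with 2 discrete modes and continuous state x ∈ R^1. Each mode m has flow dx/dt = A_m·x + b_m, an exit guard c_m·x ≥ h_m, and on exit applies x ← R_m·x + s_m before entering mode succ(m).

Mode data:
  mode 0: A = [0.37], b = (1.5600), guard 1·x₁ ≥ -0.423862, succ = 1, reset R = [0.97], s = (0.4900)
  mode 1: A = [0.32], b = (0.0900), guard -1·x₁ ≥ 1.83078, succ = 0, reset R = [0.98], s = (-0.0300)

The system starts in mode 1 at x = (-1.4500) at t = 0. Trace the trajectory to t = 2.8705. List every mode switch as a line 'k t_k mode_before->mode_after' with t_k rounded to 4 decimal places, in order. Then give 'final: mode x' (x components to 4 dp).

1 0.8813 1->0
2 2.1268 0->1
final: 1 0.1756

Mode 1: guard c·x = 1.8308 hit at Δt = 0.8813 (t = 0.8813), x⁻ = (-1.8308) → reset → x⁺ = (-1.8242), jump to mode 0
Mode 0: guard c·x = -0.4239 hit at Δt = 1.2455 (t = 2.1268), x⁻ = (-0.4239) → reset → x⁺ = (0.0789), jump to mode 1
Mode 1: flow for 0.7437 to horizon, guard not reached → x = (0.1756)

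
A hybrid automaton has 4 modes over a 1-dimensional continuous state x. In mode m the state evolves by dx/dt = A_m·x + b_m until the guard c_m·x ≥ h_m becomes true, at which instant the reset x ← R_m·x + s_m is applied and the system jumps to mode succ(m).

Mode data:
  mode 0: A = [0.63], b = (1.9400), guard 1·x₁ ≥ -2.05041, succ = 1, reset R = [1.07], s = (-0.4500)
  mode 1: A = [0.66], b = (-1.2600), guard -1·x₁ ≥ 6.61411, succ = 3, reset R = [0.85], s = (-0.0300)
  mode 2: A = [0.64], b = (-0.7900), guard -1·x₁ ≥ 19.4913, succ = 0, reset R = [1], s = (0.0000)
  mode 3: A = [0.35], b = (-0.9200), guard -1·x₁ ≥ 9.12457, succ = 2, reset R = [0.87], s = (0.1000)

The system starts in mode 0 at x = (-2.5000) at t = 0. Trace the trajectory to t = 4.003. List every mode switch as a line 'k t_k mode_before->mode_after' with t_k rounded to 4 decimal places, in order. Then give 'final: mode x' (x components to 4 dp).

Mode 0: guard c·x = -2.0504 hit at Δt = 0.9117 (t = 0.9117), x⁻ = (-2.0504) → reset → x⁺ = (-2.6439), jump to mode 1
Mode 1: guard c·x = 6.6141 hit at Δt = 0.9500 (t = 1.8617), x⁻ = (-6.6141) → reset → x⁺ = (-5.6520), jump to mode 3
Mode 3: guard c·x = 9.1246 hit at Δt = 1.0006 (t = 2.8623), x⁻ = (-9.1246) → reset → x⁺ = (-7.8384), jump to mode 2
Mode 2: flow for 1.1407 to horizon, guard not reached → x = (-17.5933)

1 0.9117 0->1
2 1.8617 1->3
3 2.8623 3->2
final: 2 -17.5933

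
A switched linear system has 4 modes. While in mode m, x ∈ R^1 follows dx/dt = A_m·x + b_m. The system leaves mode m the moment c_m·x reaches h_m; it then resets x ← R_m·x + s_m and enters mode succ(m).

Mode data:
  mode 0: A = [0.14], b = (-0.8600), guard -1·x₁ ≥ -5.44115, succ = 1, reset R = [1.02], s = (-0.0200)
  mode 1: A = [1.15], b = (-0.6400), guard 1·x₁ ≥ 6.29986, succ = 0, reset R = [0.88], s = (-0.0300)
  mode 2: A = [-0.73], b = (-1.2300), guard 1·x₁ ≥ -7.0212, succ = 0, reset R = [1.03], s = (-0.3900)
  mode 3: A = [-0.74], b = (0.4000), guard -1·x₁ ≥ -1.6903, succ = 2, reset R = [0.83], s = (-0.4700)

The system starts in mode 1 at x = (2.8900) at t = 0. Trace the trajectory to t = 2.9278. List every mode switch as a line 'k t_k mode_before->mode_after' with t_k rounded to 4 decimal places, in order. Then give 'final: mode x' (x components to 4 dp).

1 0.7832 1->0
2 1.5647 0->1
3 1.6899 1->0
4 2.4714 0->1
5 2.5966 1->0
final: 0 5.4840

Mode 1: guard c·x = 6.2999 hit at Δt = 0.7832 (t = 0.7832), x⁻ = (6.2999) → reset → x⁺ = (5.5139), jump to mode 0
Mode 0: guard c·x = -5.4412 hit at Δt = 0.7815 (t = 1.5647), x⁻ = (5.4412) → reset → x⁺ = (5.5300), jump to mode 1
Mode 1: guard c·x = 6.2999 hit at Δt = 0.1252 (t = 1.6899), x⁻ = (6.2999) → reset → x⁺ = (5.5139), jump to mode 0
Mode 0: guard c·x = -5.4412 hit at Δt = 0.7815 (t = 2.4714), x⁻ = (5.4412) → reset → x⁺ = (5.5300), jump to mode 1
Mode 1: guard c·x = 6.2999 hit at Δt = 0.1252 (t = 2.5966), x⁻ = (6.2999) → reset → x⁺ = (5.5139), jump to mode 0
Mode 0: flow for 0.3312 to horizon, guard not reached → x = (5.4840)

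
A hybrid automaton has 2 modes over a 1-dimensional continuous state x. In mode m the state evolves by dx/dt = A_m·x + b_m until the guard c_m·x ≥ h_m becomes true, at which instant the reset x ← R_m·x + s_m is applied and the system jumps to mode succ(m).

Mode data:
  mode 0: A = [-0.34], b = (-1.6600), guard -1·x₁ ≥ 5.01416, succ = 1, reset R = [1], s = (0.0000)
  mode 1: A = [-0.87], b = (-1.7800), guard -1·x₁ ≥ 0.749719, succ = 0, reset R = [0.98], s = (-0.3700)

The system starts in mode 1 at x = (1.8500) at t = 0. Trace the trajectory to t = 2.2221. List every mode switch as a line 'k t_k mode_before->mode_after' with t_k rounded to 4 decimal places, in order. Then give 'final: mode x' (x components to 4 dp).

Mode 1: guard c·x = 0.7497 hit at Δt = 1.2649 (t = 1.2649), x⁻ = (-0.7497) → reset → x⁺ = (-1.1047), jump to mode 0
Mode 0: flow for 0.9572 to horizon, guard not reached → x = (-2.1541)

1 1.2649 1->0
final: 0 -2.1541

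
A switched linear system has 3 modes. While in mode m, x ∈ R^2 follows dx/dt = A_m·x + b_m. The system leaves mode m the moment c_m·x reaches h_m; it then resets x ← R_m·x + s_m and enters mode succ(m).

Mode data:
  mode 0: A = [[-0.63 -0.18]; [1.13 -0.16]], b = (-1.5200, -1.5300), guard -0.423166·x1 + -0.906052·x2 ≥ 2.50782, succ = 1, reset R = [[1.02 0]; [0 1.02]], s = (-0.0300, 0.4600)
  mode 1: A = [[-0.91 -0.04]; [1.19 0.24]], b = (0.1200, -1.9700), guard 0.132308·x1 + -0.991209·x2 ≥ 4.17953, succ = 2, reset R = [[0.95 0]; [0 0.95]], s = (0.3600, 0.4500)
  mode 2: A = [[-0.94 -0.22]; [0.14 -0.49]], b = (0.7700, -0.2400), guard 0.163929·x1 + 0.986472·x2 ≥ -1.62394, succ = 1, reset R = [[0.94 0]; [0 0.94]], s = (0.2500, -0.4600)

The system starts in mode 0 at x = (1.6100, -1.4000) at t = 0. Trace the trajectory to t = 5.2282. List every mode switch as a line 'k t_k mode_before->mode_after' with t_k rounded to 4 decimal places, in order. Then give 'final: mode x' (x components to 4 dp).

Mode 0: guard c·x = 2.5078 hit at Δt = 1.4225 (t = 1.4225), x⁻ = (-0.4637, -2.5513) → reset → x⁺ = (-0.5030, -2.1423), jump to mode 1
Mode 1: guard c·x = 4.1795 hit at Δt = 0.6745 (t = 2.0970), x⁻ = (-0.1454, -4.2360) → reset → x⁺ = (0.2219, -3.5742), jump to mode 2
Mode 2: guard c·x = -1.6239 hit at Δt = 1.5144 (t = 3.6114), x⁻ = (1.1040, -1.8297) → reset → x⁺ = (1.2877, -2.1799), jump to mode 1
Mode 1: guard c·x = 4.1795 hit at Δt = 1.1885 (t = 4.7999), x⁻ = (0.6170, -4.1342) → reset → x⁺ = (0.9462, -3.4775), jump to mode 2
Mode 2: flow for 0.4283 to horizon, guard not reached → x = (1.1473, -2.8545)

1 1.4225 0->1
2 2.0970 1->2
3 3.6114 2->1
4 4.7999 1->2
final: 2 1.1473 -2.8545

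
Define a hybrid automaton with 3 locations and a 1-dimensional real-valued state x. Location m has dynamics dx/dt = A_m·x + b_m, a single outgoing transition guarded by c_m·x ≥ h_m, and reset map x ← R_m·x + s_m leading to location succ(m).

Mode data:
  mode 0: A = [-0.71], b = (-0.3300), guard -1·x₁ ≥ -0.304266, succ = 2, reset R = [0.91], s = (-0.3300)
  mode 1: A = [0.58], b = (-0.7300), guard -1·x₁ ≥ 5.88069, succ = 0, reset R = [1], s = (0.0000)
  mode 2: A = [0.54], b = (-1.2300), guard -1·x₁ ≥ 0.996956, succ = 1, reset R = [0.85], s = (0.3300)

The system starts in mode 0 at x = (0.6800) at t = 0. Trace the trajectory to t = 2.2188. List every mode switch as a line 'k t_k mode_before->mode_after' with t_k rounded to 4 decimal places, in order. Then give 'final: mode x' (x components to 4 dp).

1 0.5603 0->2
2 1.1899 2->1
final: 1 -1.9671

Mode 0: guard c·x = -0.3043 hit at Δt = 0.5603 (t = 0.5603), x⁻ = (0.3043) → reset → x⁺ = (-0.0531), jump to mode 2
Mode 2: guard c·x = 0.9970 hit at Δt = 0.6296 (t = 1.1899), x⁻ = (-0.9970) → reset → x⁺ = (-0.5174), jump to mode 1
Mode 1: flow for 1.0289 to horizon, guard not reached → x = (-1.9671)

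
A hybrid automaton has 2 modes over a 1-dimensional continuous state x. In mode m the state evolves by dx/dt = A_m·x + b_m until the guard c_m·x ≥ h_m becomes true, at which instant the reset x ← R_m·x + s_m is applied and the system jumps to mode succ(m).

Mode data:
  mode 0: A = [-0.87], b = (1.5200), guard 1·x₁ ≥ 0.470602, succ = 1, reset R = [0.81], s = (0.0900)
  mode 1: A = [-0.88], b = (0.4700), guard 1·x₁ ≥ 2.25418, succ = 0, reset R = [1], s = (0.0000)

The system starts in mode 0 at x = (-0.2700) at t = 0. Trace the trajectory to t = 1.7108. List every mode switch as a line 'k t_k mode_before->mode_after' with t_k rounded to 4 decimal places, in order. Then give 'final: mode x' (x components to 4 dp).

1 0.5259 0->1
final: 1 0.5119

Mode 0: guard c·x = 0.4706 hit at Δt = 0.5259 (t = 0.5259), x⁻ = (0.4706) → reset → x⁺ = (0.4712), jump to mode 1
Mode 1: flow for 1.1849 to horizon, guard not reached → x = (0.5119)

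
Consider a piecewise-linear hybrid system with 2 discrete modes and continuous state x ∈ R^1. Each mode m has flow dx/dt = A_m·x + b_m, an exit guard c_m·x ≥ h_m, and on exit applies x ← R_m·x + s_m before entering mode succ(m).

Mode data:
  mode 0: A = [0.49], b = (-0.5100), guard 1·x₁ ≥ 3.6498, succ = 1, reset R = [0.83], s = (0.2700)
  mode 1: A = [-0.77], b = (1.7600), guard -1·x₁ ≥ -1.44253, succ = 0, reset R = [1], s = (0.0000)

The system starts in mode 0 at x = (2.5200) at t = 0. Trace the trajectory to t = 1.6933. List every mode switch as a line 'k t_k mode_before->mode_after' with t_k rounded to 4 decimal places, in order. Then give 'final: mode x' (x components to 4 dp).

Mode 0: guard c·x = 3.6498 hit at Δt = 1.1581 (t = 1.1581), x⁻ = (3.6498) → reset → x⁺ = (3.2993), jump to mode 1
Mode 1: flow for 0.5352 to horizon, guard not reached → x = (2.9570)

1 1.1581 0->1
final: 1 2.9570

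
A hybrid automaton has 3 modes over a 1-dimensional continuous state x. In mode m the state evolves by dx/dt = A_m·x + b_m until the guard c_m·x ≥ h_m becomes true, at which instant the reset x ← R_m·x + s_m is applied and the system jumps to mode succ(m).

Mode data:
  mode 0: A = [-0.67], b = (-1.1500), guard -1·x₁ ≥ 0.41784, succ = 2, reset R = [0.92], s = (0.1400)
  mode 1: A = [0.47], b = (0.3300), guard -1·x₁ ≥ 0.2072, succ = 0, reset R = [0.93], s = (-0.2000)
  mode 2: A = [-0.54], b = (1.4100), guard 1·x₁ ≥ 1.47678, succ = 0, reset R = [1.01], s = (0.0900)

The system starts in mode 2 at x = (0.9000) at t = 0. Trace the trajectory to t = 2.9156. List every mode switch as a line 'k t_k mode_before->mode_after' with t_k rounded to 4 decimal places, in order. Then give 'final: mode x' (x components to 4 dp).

1 0.7613 2->0
2 2.1524 0->2
final: 2 0.7201

Mode 2: guard c·x = 1.4768 hit at Δt = 0.7613 (t = 0.7613), x⁻ = (1.4768) → reset → x⁺ = (1.5815), jump to mode 0
Mode 0: guard c·x = 0.4178 hit at Δt = 1.3911 (t = 2.1524), x⁻ = (-0.4178) → reset → x⁺ = (-0.2444), jump to mode 2
Mode 2: flow for 0.7632 to horizon, guard not reached → x = (0.7201)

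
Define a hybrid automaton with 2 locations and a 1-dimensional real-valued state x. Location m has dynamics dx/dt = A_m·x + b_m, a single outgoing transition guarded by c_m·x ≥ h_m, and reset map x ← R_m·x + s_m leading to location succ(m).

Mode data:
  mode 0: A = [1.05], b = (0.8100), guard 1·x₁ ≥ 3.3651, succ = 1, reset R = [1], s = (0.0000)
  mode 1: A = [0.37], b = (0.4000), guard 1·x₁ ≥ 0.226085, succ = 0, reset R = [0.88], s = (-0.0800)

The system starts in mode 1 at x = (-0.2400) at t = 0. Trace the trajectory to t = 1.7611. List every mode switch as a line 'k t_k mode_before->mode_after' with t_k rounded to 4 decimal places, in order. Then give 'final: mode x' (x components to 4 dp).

Mode 1: guard c·x = 0.2261 hit at Δt = 1.1917 (t = 1.1917), x⁻ = (0.2261) → reset → x⁺ = (0.1190), jump to mode 0
Mode 0: flow for 0.5694 to horizon, guard not reached → x = (0.8475)

1 1.1917 1->0
final: 0 0.8475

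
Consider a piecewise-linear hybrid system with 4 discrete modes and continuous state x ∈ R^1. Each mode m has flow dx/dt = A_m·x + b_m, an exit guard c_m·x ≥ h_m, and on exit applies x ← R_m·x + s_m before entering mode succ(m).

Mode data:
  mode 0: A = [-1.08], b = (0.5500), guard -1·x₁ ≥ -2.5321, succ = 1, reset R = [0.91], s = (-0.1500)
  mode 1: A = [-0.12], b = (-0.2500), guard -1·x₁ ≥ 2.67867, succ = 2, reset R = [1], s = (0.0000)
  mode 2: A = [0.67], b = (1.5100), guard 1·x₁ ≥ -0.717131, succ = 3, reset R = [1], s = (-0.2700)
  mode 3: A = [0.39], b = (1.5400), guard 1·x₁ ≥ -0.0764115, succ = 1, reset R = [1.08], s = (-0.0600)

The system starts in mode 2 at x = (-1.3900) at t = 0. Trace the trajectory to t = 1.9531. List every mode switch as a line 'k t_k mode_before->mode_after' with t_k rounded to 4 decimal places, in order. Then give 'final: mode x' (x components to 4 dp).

1 0.8598 2->3
2 1.5473 3->1
final: 1 -0.2348

Mode 2: guard c·x = -0.7171 hit at Δt = 0.8598 (t = 0.8598), x⁻ = (-0.7171) → reset → x⁺ = (-0.9871), jump to mode 3
Mode 3: guard c·x = -0.0764 hit at Δt = 0.6875 (t = 1.5473), x⁻ = (-0.0764) → reset → x⁺ = (-0.1425), jump to mode 1
Mode 1: flow for 0.4058 to horizon, guard not reached → x = (-0.2348)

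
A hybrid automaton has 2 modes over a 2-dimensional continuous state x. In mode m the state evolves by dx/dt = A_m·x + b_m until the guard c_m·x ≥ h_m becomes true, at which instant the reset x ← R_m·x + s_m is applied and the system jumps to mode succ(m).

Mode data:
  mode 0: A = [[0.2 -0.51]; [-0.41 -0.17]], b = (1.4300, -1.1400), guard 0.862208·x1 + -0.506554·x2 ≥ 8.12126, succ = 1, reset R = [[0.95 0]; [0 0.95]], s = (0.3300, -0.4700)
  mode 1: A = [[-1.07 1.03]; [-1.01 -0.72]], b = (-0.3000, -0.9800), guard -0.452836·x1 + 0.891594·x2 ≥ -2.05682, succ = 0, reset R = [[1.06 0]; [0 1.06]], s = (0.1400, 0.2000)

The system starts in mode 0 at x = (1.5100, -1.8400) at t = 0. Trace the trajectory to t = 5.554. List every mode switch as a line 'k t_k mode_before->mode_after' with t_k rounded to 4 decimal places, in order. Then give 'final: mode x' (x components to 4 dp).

1 1.3524 0->1
2 2.6466 1->0
3 4.7481 0->1
final: 1 -0.7715 -4.9702

Mode 0: guard c·x = 8.1213 hit at Δt = 1.3524 (t = 1.3524), x⁻ = (6.6212, -4.7624) → reset → x⁺ = (6.6201, -4.9943), jump to mode 1
Mode 1: guard c·x = -2.0568 hit at Δt = 1.2942 (t = 2.6466), x⁻ = (-1.8708, -3.2571) → reset → x⁺ = (-1.8431, -3.2525), jump to mode 0
Mode 0: guard c·x = 8.1213 hit at Δt = 2.1015 (t = 4.7481), x⁻ = (6.0995, -5.6505) → reset → x⁺ = (6.1245, -5.8379), jump to mode 1
Mode 1: flow for 0.8059 to horizon, guard not reached → x = (-0.7715, -4.9702)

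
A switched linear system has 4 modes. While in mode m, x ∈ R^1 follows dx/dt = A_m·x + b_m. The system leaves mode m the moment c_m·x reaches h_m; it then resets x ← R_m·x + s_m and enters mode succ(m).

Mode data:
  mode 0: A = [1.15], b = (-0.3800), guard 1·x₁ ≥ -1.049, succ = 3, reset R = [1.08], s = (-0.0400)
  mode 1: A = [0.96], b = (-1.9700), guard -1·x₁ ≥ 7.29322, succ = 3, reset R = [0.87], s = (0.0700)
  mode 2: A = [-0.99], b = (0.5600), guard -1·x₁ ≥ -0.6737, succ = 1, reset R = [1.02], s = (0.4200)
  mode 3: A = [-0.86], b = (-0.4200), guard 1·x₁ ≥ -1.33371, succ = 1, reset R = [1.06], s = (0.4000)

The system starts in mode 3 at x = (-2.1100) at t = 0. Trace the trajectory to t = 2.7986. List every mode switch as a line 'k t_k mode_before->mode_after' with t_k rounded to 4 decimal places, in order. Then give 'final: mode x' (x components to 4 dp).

Mode 3: guard c·x = -1.3337 hit at Δt = 0.7575 (t = 0.7575), x⁻ = (-1.3337) → reset → x⁺ = (-1.0137), jump to mode 1
Mode 1: guard c·x = 7.2932 hit at Δt = 1.1610 (t = 1.9185), x⁻ = (-7.2932) → reset → x⁺ = (-6.2751), jump to mode 3
Mode 3: flow for 0.8801 to horizon, guard not reached → x = (-3.2031)

1 0.7575 3->1
2 1.9185 1->3
final: 3 -3.2031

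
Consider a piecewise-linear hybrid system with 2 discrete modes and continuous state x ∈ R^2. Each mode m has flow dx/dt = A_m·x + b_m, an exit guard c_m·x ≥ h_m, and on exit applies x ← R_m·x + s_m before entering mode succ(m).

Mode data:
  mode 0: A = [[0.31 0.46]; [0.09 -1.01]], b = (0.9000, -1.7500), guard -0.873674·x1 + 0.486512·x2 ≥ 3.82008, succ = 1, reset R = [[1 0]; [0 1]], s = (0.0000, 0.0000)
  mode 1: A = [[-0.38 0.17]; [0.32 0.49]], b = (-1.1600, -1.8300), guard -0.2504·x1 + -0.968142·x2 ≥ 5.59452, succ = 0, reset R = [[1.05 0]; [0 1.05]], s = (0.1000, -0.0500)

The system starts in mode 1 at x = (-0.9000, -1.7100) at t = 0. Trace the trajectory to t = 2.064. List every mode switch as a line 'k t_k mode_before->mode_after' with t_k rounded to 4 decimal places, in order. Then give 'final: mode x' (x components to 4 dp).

1 0.9080 1->0
final: 0 -4.2475 -3.1364

Mode 1: guard c·x = 5.5945 hit at Δt = 0.9080 (t = 0.9080), x⁻ = (-1.9764, -5.2674) → reset → x⁺ = (-1.9752, -5.5808), jump to mode 0
Mode 0: flow for 1.1560 to horizon, guard not reached → x = (-4.2475, -3.1364)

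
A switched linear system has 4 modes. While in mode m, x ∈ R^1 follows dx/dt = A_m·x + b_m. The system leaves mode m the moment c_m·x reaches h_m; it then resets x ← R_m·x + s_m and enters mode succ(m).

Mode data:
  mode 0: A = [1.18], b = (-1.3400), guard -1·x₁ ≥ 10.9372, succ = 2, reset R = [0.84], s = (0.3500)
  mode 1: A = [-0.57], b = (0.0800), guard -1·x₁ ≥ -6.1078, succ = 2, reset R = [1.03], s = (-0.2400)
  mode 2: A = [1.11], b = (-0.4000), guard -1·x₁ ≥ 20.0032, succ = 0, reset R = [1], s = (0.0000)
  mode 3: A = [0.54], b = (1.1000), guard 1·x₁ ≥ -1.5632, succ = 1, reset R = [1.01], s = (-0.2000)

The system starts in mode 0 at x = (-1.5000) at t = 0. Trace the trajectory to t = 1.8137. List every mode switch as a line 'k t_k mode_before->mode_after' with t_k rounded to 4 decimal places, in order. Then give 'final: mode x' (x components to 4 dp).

1 1.2897 0->2
final: 2 -16.0939

Mode 0: guard c·x = 10.9372 hit at Δt = 1.2897 (t = 1.2897), x⁻ = (-10.9372) → reset → x⁺ = (-8.8372), jump to mode 2
Mode 2: flow for 0.5240 to horizon, guard not reached → x = (-16.0939)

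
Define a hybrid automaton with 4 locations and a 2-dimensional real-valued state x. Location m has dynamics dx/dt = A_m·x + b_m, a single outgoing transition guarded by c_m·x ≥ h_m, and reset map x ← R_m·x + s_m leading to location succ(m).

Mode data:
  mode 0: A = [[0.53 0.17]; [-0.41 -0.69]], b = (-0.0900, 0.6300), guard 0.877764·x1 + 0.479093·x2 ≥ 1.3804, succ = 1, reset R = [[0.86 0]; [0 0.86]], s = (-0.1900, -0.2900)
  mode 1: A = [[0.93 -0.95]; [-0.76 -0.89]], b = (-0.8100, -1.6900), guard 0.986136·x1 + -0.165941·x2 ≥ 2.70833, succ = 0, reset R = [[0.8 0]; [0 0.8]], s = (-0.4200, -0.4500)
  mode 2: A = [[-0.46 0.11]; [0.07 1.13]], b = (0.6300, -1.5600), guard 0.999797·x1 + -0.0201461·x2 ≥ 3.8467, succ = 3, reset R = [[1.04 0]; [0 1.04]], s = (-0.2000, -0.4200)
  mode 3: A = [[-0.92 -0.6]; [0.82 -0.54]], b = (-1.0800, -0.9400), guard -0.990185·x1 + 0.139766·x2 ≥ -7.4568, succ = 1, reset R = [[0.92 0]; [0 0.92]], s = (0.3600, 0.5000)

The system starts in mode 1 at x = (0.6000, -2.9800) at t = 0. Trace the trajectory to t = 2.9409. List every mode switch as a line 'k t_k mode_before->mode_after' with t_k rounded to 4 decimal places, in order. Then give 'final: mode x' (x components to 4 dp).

1 0.5032 1->0
2 2.0743 0->1
3 2.3926 1->0
final: 0 1.8238 -1.3181

Mode 1: guard c·x = 2.7083 hit at Δt = 0.5032 (t = 0.5032), x⁻ = (2.2373, -3.0256) → reset → x⁺ = (1.3698, -2.8705), jump to mode 0
Mode 0: guard c·x = 1.3804 hit at Δt = 1.5711 (t = 2.0743), x⁻ = (2.1449, -1.0485) → reset → x⁺ = (1.6546, -1.1917), jump to mode 1
Mode 1: guard c·x = 2.7083 hit at Δt = 0.3183 (t = 2.3926), x⁻ = (2.4444, -1.7947) → reset → x⁺ = (1.5355, -1.8857), jump to mode 0
Mode 0: flow for 0.5483 to horizon, guard not reached → x = (1.8238, -1.3181)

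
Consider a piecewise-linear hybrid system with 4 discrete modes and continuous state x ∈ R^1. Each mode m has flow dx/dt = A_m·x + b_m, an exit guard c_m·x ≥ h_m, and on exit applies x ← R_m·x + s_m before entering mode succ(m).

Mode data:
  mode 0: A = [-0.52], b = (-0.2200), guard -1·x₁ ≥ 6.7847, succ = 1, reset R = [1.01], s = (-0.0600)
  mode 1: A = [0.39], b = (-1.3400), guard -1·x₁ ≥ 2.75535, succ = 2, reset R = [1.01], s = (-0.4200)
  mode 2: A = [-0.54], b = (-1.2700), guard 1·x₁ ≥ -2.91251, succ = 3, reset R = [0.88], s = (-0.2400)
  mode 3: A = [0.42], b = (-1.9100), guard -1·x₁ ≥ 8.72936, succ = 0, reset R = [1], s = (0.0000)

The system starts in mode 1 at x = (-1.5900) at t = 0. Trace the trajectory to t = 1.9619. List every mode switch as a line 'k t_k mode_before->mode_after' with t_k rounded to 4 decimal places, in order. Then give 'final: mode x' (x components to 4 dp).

Mode 1: guard c·x = 2.7553 hit at Δt = 0.5347 (t = 0.5347), x⁻ = (-2.7553) → reset → x⁺ = (-3.2029), jump to mode 2
Mode 2: guard c·x = -2.9125 hit at Δt = 0.7729 (t = 1.3076), x⁻ = (-2.9125) → reset → x⁺ = (-2.8030), jump to mode 3
Mode 3: flow for 0.6543 to horizon, guard not reached → x = (-5.1279)

1 0.5347 1->2
2 1.3076 2->3
final: 3 -5.1279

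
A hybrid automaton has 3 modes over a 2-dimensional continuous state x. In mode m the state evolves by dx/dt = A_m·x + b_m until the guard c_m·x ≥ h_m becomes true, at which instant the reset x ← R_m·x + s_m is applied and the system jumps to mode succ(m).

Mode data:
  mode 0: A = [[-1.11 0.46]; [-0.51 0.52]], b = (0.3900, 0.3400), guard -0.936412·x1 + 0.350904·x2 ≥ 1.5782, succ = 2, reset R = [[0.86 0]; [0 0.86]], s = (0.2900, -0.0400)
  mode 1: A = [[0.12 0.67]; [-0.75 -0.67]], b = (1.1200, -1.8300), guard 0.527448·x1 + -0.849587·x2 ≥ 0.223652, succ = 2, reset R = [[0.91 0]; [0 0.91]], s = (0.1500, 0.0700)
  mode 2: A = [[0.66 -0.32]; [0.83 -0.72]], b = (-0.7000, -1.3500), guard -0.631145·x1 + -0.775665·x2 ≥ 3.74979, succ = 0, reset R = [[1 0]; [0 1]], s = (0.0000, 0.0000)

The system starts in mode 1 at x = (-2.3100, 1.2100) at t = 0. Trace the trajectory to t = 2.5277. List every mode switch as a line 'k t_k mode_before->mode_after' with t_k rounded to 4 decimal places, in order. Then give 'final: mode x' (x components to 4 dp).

1 1.5395 1->2
final: 2 -1.0394 -1.5589

Mode 1: guard c·x = 0.2237 hit at Δt = 1.5395 (t = 1.5395), x⁻ = (-0.4417, -0.5375) → reset → x⁺ = (-0.2519, -0.4191), jump to mode 2
Mode 2: flow for 0.9882 to horizon, guard not reached → x = (-1.0394, -1.5589)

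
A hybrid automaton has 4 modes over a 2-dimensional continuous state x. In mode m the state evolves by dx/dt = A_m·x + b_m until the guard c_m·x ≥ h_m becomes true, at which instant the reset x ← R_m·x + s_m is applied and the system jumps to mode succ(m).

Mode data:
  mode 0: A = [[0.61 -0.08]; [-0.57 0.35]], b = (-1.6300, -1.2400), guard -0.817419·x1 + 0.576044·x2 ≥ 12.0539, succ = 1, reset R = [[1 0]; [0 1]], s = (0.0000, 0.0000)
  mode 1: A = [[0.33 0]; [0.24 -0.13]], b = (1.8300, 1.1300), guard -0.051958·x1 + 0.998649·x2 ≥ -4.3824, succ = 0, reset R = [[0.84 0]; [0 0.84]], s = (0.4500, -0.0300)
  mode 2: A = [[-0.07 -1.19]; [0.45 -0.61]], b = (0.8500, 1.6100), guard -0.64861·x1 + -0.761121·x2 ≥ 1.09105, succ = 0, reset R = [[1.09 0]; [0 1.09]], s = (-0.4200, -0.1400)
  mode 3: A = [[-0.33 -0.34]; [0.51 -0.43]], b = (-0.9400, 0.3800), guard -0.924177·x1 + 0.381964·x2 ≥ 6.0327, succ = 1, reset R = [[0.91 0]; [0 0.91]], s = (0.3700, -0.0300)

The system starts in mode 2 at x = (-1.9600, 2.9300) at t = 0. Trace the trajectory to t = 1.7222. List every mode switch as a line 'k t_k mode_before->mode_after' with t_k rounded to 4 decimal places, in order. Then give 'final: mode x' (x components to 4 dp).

1 1.0230 2->0
final: 0 -8.4779 4.0893

Mode 2: guard c·x = 1.0911 hit at Δt = 1.0230 (t = 1.0230), x⁻ = (-3.7294, 1.7446) → reset → x⁺ = (-4.4851, 1.7617), jump to mode 0
Mode 0: flow for 0.6992 to horizon, guard not reached → x = (-8.4779, 4.0893)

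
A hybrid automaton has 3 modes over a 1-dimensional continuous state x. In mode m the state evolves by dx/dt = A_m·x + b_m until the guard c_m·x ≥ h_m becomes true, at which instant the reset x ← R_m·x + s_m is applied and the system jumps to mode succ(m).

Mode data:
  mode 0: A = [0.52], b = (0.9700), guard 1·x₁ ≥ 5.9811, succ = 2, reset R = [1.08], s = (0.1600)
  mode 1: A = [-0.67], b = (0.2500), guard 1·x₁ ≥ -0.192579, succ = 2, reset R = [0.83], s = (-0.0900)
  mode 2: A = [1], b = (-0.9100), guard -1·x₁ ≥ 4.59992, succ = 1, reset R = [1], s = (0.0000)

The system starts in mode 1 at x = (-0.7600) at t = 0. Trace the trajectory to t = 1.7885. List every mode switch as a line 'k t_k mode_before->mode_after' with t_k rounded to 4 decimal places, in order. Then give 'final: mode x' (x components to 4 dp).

Mode 1: guard c·x = -0.1926 hit at Δt = 1.0368 (t = 1.0368), x⁻ = (-0.1926) → reset → x⁺ = (-0.2498), jump to mode 2
Mode 2: flow for 0.7517 to horizon, guard not reached → x = (-1.5496)

1 1.0368 1->2
final: 2 -1.5496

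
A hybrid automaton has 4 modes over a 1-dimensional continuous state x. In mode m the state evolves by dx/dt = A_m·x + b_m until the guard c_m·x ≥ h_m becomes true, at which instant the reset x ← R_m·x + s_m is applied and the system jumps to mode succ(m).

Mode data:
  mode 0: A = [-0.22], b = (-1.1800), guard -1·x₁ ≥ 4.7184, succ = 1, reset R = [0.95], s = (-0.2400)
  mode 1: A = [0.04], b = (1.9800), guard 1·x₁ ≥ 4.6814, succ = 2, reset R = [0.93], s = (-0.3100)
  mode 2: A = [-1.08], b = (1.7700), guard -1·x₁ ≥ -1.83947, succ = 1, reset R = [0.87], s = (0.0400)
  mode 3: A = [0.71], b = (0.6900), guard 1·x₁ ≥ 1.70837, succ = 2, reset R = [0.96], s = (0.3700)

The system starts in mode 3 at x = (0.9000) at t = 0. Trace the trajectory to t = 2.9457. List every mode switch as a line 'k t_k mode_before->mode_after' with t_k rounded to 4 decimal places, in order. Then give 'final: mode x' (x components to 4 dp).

Mode 3: guard c·x = 1.7084 hit at Δt = 0.5056 (t = 0.5056), x⁻ = (1.7084) → reset → x⁺ = (2.0100), jump to mode 2
Mode 2: guard c·x = -1.8395 hit at Δt = 0.5698 (t = 1.0754), x⁻ = (1.8395) → reset → x⁺ = (1.6403), jump to mode 1
Mode 1: guard c·x = 4.6814 hit at Δt = 1.4441 (t = 2.5195), x⁻ = (4.6814) → reset → x⁺ = (4.0437), jump to mode 2
Mode 2: flow for 0.4262 to horizon, guard not reached → x = (3.1565)

1 0.5056 3->2
2 1.0754 2->1
3 2.5195 1->2
final: 2 3.1565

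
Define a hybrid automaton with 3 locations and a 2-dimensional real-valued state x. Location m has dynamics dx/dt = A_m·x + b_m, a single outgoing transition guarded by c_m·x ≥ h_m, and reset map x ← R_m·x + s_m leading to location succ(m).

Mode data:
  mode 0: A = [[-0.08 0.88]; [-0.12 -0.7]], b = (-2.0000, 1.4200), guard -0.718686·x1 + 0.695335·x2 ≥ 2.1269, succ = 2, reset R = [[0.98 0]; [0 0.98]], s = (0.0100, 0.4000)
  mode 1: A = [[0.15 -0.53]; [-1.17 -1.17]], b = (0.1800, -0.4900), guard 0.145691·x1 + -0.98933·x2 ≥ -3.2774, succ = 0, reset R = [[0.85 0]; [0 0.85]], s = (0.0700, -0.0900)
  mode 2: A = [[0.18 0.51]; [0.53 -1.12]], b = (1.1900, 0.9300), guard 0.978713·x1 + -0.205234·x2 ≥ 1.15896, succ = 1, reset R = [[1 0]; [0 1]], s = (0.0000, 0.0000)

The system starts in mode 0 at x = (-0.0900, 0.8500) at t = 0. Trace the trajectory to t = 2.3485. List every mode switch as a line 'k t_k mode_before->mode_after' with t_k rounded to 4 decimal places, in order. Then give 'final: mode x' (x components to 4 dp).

1 1.5996 0->2
final: 2 0.1966 1.2745

Mode 0: guard c·x = 2.1269 hit at Δt = 1.5996 (t = 1.5996), x⁻ = (-1.2685, 1.7478) → reset → x⁺ = (-1.2331, 2.1128), jump to mode 2
Mode 2: flow for 0.7489 to horizon, guard not reached → x = (0.1966, 1.2745)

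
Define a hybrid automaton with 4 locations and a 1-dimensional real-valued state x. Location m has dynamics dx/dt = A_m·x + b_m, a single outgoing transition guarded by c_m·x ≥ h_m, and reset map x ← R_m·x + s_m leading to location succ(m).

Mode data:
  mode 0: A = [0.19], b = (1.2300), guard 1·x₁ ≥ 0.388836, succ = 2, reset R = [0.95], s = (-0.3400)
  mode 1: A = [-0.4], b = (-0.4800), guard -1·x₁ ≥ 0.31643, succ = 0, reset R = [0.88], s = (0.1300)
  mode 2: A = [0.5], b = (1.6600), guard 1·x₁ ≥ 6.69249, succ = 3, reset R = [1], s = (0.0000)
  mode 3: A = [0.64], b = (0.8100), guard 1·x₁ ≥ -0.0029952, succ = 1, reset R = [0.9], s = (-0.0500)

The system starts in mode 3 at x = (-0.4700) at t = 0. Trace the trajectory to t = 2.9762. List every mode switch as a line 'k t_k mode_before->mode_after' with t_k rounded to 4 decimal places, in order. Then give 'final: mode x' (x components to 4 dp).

Mode 3: guard c·x = -0.0030 hit at Δt = 0.7216 (t = 0.7216), x⁻ = (-0.0030) → reset → x⁺ = (-0.0527), jump to mode 1
Mode 1: guard c·x = 0.3164 hit at Δt = 0.6530 (t = 1.3746), x⁻ = (-0.3164) → reset → x⁺ = (-0.1485), jump to mode 0
Mode 0: guard c·x = 0.3888 hit at Δt = 0.4291 (t = 1.8037), x⁻ = (0.3888) → reset → x⁺ = (0.0294), jump to mode 2
Mode 2: flow for 1.1725 to horizon, guard not reached → x = (2.6997)

1 0.7216 3->1
2 1.3746 1->0
3 1.8037 0->2
final: 2 2.6997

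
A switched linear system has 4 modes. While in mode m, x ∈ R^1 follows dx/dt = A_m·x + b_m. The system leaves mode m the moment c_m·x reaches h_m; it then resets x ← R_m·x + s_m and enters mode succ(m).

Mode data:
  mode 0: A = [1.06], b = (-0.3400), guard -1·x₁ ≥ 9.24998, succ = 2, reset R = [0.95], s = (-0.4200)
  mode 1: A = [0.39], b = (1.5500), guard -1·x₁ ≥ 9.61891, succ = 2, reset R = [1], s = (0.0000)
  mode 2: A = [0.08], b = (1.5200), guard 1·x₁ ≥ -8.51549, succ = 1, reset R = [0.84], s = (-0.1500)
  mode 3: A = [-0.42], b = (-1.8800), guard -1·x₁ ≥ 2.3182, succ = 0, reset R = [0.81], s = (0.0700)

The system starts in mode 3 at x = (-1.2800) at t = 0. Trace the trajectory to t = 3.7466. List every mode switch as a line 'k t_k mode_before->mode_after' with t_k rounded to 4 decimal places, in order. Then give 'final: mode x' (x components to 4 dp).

Mode 3: guard c·x = 2.3182 hit at Δt = 0.9352 (t = 0.9352), x⁻ = (-2.3182) → reset → x⁺ = (-1.8077), jump to mode 0
Mode 0: guard c·x = 9.2500 hit at Δt = 1.4182 (t = 2.3534), x⁻ = (-9.2500) → reset → x⁺ = (-9.2075), jump to mode 2
Mode 2: guard c·x = -8.5155 hit at Δt = 0.8535 (t = 3.2069), x⁻ = (-8.5155) → reset → x⁺ = (-7.3030), jump to mode 1
Mode 1: flow for 0.5397 to horizon, guard not reached → x = (-8.0828)

1 0.9352 3->0
2 2.3534 0->2
3 3.2069 2->1
final: 1 -8.0828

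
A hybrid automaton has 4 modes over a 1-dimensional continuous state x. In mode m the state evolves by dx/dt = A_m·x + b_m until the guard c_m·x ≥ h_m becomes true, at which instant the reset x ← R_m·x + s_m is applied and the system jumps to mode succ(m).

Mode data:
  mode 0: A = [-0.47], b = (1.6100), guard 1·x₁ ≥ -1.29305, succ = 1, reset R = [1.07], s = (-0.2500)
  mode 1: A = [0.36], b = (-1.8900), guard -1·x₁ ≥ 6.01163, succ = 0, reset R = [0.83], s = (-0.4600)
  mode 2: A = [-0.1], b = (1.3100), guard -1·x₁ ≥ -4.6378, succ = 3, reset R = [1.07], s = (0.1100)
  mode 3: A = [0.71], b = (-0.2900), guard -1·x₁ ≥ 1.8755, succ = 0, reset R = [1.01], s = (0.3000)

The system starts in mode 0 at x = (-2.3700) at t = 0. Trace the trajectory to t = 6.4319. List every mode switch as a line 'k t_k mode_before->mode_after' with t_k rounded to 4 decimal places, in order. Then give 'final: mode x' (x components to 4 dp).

Mode 0: guard c·x = -1.2931 hit at Δt = 0.4374 (t = 0.4374), x⁻ = (-1.2931) → reset → x⁺ = (-1.6336), jump to mode 1
Mode 1: guard c·x = 6.0116 hit at Δt = 1.3674 (t = 1.8048), x⁻ = (-6.0116) → reset → x⁺ = (-5.4497), jump to mode 0
Mode 0: guard c·x = -1.2931 hit at Δt = 1.3442 (t = 3.1490), x⁻ = (-1.2930) → reset → x⁺ = (-1.6336), jump to mode 1
Mode 1: guard c·x = 6.0116 hit at Δt = 1.3674 (t = 4.5164), x⁻ = (-6.0116) → reset → x⁺ = (-5.4497), jump to mode 0
Mode 0: guard c·x = -1.2931 hit at Δt = 1.3442 (t = 5.8605), x⁻ = (-1.2930) → reset → x⁺ = (-1.6336), jump to mode 1
Mode 1: flow for 0.5714 to horizon, guard not reached → x = (-3.2057)

1 0.4374 0->1
2 1.8048 1->0
3 3.1490 0->1
4 4.5164 1->0
5 5.8605 0->1
final: 1 -3.2057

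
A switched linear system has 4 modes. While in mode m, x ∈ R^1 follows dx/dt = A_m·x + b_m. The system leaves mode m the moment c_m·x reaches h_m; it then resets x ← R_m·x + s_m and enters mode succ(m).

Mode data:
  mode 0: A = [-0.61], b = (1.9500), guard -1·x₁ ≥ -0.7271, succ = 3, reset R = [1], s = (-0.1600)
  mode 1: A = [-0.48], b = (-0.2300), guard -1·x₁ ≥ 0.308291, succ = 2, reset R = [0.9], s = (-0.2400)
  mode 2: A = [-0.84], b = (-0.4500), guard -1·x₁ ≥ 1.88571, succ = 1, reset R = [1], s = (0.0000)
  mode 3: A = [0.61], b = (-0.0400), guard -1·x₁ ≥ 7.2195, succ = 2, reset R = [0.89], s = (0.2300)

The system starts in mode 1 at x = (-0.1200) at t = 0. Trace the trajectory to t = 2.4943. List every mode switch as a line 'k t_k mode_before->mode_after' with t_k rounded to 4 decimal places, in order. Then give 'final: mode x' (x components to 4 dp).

Mode 1: guard c·x = 0.3083 hit at Δt = 1.5476 (t = 1.5476), x⁻ = (-0.3083) → reset → x⁺ = (-0.5175), jump to mode 2
Mode 2: flow for 0.9467 to horizon, guard not reached → x = (-0.5275)

1 1.5476 1->2
final: 2 -0.5275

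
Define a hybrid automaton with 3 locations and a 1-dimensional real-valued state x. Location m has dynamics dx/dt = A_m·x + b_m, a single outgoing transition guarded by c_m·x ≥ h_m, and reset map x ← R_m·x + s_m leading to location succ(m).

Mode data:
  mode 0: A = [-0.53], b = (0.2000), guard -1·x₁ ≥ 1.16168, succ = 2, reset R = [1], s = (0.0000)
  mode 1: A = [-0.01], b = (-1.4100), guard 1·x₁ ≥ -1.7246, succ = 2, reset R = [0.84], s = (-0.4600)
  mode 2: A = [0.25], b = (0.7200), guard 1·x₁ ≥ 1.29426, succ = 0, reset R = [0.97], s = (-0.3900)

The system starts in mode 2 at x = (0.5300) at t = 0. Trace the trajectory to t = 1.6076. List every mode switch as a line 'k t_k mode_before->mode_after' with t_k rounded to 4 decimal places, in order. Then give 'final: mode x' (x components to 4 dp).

1 0.8089 2->0
final: 0 0.6970

Mode 2: guard c·x = 1.2943 hit at Δt = 0.8089 (t = 0.8089), x⁻ = (1.2943) → reset → x⁺ = (0.8654), jump to mode 0
Mode 0: flow for 0.7987 to horizon, guard not reached → x = (0.6970)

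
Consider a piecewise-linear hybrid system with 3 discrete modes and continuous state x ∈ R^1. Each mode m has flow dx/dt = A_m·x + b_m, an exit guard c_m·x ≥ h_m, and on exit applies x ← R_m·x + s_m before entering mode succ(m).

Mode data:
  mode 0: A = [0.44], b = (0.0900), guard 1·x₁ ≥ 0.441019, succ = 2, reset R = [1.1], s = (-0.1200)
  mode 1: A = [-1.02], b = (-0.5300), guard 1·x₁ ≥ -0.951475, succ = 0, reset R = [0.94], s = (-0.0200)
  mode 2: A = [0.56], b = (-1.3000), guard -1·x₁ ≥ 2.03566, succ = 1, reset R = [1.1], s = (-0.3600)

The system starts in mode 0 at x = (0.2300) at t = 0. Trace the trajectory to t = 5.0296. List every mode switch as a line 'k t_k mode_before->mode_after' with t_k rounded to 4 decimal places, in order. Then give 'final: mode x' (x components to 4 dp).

1 0.8996 0->2
2 2.3295 2->1
3 3.8705 1->0
final: 0 -1.3866

Mode 0: guard c·x = 0.4410 hit at Δt = 0.8996 (t = 0.8996), x⁻ = (0.4410) → reset → x⁺ = (0.3651), jump to mode 2
Mode 2: guard c·x = 2.0357 hit at Δt = 1.4299 (t = 2.3295), x⁻ = (-2.0357) → reset → x⁺ = (-2.5992), jump to mode 1
Mode 1: guard c·x = -0.9515 hit at Δt = 1.5410 (t = 3.8705), x⁻ = (-0.9515) → reset → x⁺ = (-0.9144), jump to mode 0
Mode 0: flow for 1.1591 to horizon, guard not reached → x = (-1.3866)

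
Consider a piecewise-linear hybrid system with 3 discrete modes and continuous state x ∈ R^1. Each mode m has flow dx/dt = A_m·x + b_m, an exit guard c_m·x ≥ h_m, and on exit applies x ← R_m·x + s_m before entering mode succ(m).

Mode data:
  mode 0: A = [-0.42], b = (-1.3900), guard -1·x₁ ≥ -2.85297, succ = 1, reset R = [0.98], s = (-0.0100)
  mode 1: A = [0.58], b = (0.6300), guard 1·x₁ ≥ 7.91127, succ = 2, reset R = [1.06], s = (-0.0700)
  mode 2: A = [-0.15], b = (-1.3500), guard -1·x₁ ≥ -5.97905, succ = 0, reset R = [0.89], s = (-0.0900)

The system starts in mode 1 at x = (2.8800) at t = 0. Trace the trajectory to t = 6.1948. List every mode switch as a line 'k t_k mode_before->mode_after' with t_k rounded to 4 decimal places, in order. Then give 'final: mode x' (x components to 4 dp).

1 1.4123 1->2
2 2.3788 2->0
3 3.1559 0->1
4 4.6096 1->2
5 5.5761 2->0
final: 0 3.2769

Mode 1: guard c·x = 7.9113 hit at Δt = 1.4123 (t = 1.4123), x⁻ = (7.9113) → reset → x⁺ = (8.3159), jump to mode 2
Mode 2: guard c·x = -5.9790 hit at Δt = 0.9665 (t = 2.3788), x⁻ = (5.9791) → reset → x⁺ = (5.2314), jump to mode 0
Mode 0: guard c·x = -2.8530 hit at Δt = 0.7771 (t = 3.1559), x⁻ = (2.8530) → reset → x⁺ = (2.7859), jump to mode 1
Mode 1: guard c·x = 7.9113 hit at Δt = 1.4537 (t = 4.6096), x⁻ = (7.9113) → reset → x⁺ = (8.3159), jump to mode 2
Mode 2: guard c·x = -5.9790 hit at Δt = 0.9665 (t = 5.5761), x⁻ = (5.9790) → reset → x⁺ = (5.2314), jump to mode 0
Mode 0: flow for 0.6187 to horizon, guard not reached → x = (3.2769)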